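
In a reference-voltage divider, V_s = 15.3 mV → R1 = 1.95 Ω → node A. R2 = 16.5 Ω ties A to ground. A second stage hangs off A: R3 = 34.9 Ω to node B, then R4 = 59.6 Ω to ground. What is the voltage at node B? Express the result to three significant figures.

Node A sees R2 in parallel with the series input of stage 2, R3 + R4 = 94.50 Ω.
R2 ‖ (R3+R4) = 14.05 Ω.
V_A = 15.3 × 14.05/(1.95 + 14.05) = 13.43 mV.
Stage 2 is unloaded, so V_B = V_A · R4/(R3+R4) = 13.43 × 59.6/94.50 = 8.473 mV.

V_B ≈ 8.47 mV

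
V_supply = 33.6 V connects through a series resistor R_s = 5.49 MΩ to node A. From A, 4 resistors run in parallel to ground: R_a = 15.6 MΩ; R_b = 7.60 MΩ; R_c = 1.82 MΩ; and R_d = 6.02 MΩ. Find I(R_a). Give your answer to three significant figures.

Combine the parallel branches: R_p = (1/15.6 + 1/7.60 + 1/1.82 + 1/6.02)⁻¹ = 1.097 MΩ.
V_A = 33.6 × 1.097/6.587 = 5.597 V.
I(R_a) = V_A / R_a = 5.597/15.6 = 0.3588 µA.

I ≈ 0.359 µA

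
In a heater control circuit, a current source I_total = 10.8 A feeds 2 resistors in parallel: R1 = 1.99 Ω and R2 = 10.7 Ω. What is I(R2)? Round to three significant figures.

With just two branches, the current splits inversely with resistance.
I(R2) = 10.8 × 1.99/(1.99 + 10.7) = 10.8 × 0.1568 = 1.694 A.

I ≈ 1.69 A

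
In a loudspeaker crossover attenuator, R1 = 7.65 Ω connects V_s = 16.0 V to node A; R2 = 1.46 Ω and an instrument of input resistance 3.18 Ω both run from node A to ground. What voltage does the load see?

R2 ‖ R_L = (1.46 × 3.18)/(1.46 + 3.18) = 1.001 Ω.
Then V_out = V_s · R2'/(R1 + R2') = 16.0 × 1.001/8.651 = 1.851 V.
(Unloaded it would be 2.56 V; the load pulls it down.)

V_out ≈ 1.85 V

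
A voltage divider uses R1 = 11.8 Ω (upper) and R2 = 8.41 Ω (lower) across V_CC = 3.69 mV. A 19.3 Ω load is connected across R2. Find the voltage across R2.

First combine the lower leg with the load: R2 ‖ R_L = 5.858 Ω.
Now apply the divider: V_out = 3.69 × 0.3317 = 1.224 mV.

V_out ≈ 1.22 mV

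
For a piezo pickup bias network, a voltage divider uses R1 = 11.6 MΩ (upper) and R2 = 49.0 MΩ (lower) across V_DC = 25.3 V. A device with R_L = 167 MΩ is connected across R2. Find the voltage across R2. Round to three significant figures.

R2 ‖ R_L = (49.0 × 167)/(49.0 + 167) = 37.88 MΩ.
Then V_out = V_DC · R2'/(R1 + R2') = 25.3 × 37.88/49.48 = 19.37 V.
(Unloaded it would be 20.5 V; the load pulls it down.)

V_out ≈ 19.4 V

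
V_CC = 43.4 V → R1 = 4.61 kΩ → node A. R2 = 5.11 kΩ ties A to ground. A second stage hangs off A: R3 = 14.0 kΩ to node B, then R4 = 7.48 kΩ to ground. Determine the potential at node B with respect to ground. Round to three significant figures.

Looking into the second stage from A: R3 + R4 = 21.48 kΩ appears in parallel with R2.
R2 ‖ (R3+R4) = 4.128 kΩ.
First divider: V_A = V_CC · 4.128/(4.61 + 4.128) = 20.50 V.
V_B = V_A × 0.3482 = 7.140 V.

V_B ≈ 7.14 V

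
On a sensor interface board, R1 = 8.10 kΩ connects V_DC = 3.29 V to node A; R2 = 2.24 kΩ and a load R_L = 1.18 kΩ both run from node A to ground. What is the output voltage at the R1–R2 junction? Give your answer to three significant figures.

V_out ≈ 0.287 V

R2 ‖ R_L = (2.24 × 1.18)/(2.24 + 1.18) = 0.7729 kΩ.
Then V_out = V_DC · R2'/(R1 + R2') = 3.29 × 0.7729/8.873 = 0.2866 V.
(Unloaded it would be 0.713 V; the load pulls it down.)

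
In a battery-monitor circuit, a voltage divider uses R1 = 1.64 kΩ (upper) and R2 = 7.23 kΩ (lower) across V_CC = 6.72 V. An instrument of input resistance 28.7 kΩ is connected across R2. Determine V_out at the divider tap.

First combine the lower leg with the load: R2 ‖ R_L = 5.775 kΩ.
Then V_out = V_CC · R2'/(R1 + R2') = 6.72 × 5.775/7.415 = 5.234 V.

V_out ≈ 5.23 V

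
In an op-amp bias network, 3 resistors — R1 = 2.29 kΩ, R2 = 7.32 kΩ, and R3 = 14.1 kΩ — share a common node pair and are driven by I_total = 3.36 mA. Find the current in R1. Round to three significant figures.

ΣG = 1/2.29 + 1/7.32 + 1/14.1 = 0.6442.
R1 takes the fraction G_k/ΣG = 0.4367/0.6442 = 0.6778, so I = 3.36 × 0.6778 = 2.278 mA.

I ≈ 2.28 mA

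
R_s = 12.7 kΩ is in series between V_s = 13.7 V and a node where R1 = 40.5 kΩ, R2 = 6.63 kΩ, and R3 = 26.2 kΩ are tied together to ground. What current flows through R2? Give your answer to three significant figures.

Combine the parallel branches: R_p = (1/40.5 + 1/6.63 + 1/26.2)⁻¹ = 4.680 kΩ.
V_A by voltage divider: V_A = 13.7 × 4.680/(12.7 + 4.680) = 3.689 V.
Branch current I = V_A/R2 = 3.689/6.63 = 0.5564 mA.

I ≈ 0.556 mA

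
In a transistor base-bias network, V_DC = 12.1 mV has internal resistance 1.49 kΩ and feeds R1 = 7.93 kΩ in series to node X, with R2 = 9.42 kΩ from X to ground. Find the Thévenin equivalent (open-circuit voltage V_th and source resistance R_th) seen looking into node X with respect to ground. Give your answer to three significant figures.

R1' = 1.49 + 7.93 = 9.420 kΩ (source resistance + R1).
Open-circuit (no load on X): V_th = V_DC · R2/(R1' + R2) = 12.1 × 9.42/(9.420 + 9.42) = 6.050 mV.
Zeroing V_DC shorts the top of R1' to ground, so R_th = R1' ‖ R2 = 4.710 kΩ.

V_th ≈ 6.05 mV, R_th ≈ 4.71 kΩ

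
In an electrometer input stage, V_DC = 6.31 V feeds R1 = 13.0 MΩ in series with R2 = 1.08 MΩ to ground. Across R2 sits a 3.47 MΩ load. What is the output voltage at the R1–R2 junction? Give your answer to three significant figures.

R2 ‖ R_L = (1.08 × 3.47)/(1.08 + 3.47) = 0.8236 MΩ.
Now apply the divider: V_out = 6.31 × 0.05958 = 0.3760 V.

V_out ≈ 0.376 V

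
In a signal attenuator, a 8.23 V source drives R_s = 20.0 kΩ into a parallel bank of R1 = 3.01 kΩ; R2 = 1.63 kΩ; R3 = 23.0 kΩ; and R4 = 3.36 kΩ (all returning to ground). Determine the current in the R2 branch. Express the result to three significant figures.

I ≈ 0.189 mA

Equivalent of the parallel group: R_p = 0.7771 kΩ.
Node voltage V_A = V_CC · R_p/(R_s + R_p) = 8.23 × 0.03740 = 0.3078 V.
Branch current I = V_A/R2 = 0.3078/1.63 = 0.1888 mA.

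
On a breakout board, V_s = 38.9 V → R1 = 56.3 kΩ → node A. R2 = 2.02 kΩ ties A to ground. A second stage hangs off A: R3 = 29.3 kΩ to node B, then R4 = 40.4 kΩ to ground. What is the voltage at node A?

V_A ≈ 1.31 V

Node A sees R2 in parallel with the series input of stage 2, R3 + R4 = 69.70 kΩ.
R2 ‖ (R3+R4) = 1.963 kΩ.
First divider: V_A = V_s · 1.963/(56.3 + 1.963) = 1.311 V.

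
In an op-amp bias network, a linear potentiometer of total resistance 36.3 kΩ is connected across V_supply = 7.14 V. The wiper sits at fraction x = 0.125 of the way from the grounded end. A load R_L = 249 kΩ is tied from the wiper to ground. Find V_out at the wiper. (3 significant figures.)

Split the track: R_lower = x·R_p = 4.537 kΩ, R_upper = (1−x)·R_p = 31.76 kΩ.
Lower segment in parallel with the load: 4.537 ‖ 249 = 4.456 kΩ.
Loaded-divider output: V_out = 7.14 × 0.1230 = 0.8785 V.

V_out ≈ 0.878 V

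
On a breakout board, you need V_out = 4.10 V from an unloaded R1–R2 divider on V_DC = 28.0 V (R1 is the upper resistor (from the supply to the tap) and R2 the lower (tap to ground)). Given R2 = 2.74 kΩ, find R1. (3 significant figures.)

Required fraction k = V_out/V_DC = 0.1464.
Rearranging, R1 = R2·(1−k)/k = 2.74 × 5.829 = 15.97 kΩ.

R1 ≈ 16.0 kΩ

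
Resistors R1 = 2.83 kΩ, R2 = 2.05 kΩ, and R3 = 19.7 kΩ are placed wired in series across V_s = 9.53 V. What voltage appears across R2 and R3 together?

V ≈ 8.43 V

Series total: ΣR = 2.83 + 2.05 + 19.7 = 24.58 kΩ.
R_{R2..R3} = 2.05 + 19.7 = 21.75 kΩ.
By the voltage-divider rule, V = 9.53 × 21.75/24.58 = 8.433 V.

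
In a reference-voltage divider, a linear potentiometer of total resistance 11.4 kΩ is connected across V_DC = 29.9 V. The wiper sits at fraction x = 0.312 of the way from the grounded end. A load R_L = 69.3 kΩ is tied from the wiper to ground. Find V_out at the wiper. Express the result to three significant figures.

V_out ≈ 9.01 V

Lower segment x·R_p = 3.557 kΩ; upper segment (1−x)·R_p = 7.843 kΩ.
R_L loads the lower segment: effective lower R = 3.383 kΩ.
Then V_out = V_DC · 3.383/(7.843 + 3.383) = 9.011 V.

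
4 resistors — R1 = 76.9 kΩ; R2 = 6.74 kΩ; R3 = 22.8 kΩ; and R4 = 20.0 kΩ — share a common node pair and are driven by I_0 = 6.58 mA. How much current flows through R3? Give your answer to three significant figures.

Total conductance ΣG = 1/76.9 + 1/6.74 + 1/22.8 + 1/20.0 = 0.2552 (units of 1/kΩ).
R3 takes the fraction G_k/ΣG = 0.04386/0.2552 = 0.1718, so I = 6.58 × 0.1718 = 1.131 mA.

I ≈ 1.13 mA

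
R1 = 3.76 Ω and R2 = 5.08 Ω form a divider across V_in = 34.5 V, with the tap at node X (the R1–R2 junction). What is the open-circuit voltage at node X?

V_th ≈ 19.8 V

Open-circuit (no load on X): V_th = V_in · R2/(R1 + R2) = 34.5 × 5.08/(3.760 + 5.08) = 19.83 V.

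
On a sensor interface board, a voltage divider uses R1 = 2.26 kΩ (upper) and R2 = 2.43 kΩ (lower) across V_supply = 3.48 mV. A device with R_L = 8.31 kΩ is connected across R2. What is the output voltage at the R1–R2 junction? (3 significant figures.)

V_out ≈ 1.58 mV

The load sits in parallel with R2, giving an effective lower resistance R2' = R2·R_L/(R2+R_L) = 1.880 kΩ.
Now apply the divider: V_out = 3.48 × 0.4541 = 1.580 mV.
(Unloaded it would be 1.80 mV; the load pulls it down.)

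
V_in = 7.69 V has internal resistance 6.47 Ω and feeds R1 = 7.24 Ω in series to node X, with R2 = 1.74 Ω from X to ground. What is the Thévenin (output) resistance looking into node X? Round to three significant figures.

R_th ≈ 1.54 Ω

R1' = 6.47 + 7.24 = 13.71 Ω (source resistance + R1).
With V_in suppressed (replaced by a short), R_th = R1' ‖ R2 = (13.71 × 1.74)/(13.71 + 1.74) = 1.544 Ω.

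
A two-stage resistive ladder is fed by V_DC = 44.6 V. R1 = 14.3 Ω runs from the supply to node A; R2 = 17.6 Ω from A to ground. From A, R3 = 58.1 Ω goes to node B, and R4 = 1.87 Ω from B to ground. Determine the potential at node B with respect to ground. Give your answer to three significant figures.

V_B ≈ 0.678 V

Looking into the second stage from A: R3 + R4 = 59.97 Ω appears in parallel with R2.
Effective lower resistance at A: R2 ‖ 59.97 = 13.61 Ω.
V_A = 44.6 × 13.61/(14.3 + 13.61) = 21.75 V.
Stage 2 is unloaded, so V_B = V_A · R4/(R3+R4) = 21.75 × 1.87/59.97 = 0.6781 V.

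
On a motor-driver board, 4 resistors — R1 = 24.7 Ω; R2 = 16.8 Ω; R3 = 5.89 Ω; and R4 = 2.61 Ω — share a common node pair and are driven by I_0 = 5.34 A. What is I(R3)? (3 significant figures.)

I ≈ 1.39 A

Total conductance ΣG = 1/24.7 + 1/16.8 + 1/5.89 + 1/2.61 = 0.6529 (units of 1/Ω).
By the current-divider rule, I = I_0 · G_k/ΣG = 5.34 × 0.2600 = 1.389 A.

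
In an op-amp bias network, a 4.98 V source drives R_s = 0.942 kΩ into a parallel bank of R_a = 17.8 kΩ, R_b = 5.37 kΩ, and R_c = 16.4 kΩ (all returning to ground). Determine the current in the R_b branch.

Parallel bank: R_p = 1/(1/17.8 + 1/5.37 + 1/16.4) = 3.296 kΩ.
V_A = 4.98 × 3.296/4.238 = 3.873 V.
Branch current I = V_A/R_b = 3.873/5.37 = 0.7213 mA.
(Equivalently: I_total = 1.175 mA, then current-divider fraction G_k/ΣG = 0.6138.)

I ≈ 0.721 mA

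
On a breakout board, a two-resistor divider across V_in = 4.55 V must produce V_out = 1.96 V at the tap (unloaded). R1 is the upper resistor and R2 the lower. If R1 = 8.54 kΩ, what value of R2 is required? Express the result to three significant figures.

Required fraction k = V_out/V_in = 0.4308.
So R2 = R1 · V_out/(V_in − V_out) = 8.54 × 1.96/(4.55 − 1.96) = 8.54 × 0.7568 = 6.463 kΩ.

R2 ≈ 6.46 kΩ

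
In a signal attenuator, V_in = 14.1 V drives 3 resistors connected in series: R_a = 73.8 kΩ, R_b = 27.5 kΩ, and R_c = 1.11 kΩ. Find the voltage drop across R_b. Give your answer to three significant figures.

V ≈ 3.79 V

Series total: ΣR = 73.8 + 27.5 + 1.11 = 102.4 kΩ.
Voltage divider: V = V_in · (27.50 / 102.4) = 14.1 × 0.2685 = 3.786 V.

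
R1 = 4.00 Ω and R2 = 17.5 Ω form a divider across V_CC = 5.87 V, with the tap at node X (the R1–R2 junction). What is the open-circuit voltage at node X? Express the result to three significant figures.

Open-circuit (no load on X): V_th = V_CC · R2/(R1 + R2) = 5.87 × 17.5/(4.000 + 17.5) = 4.778 V.

V_th ≈ 4.78 V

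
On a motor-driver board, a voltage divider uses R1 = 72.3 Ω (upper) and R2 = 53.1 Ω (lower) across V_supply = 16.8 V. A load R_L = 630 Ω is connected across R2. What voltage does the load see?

V_out ≈ 6.78 V

The load sits in parallel with R2, giving an effective lower resistance R2' = R2·R_L/(R2+R_L) = 48.97 Ω.
Then V_out = V_supply · R2'/(R1 + R2') = 16.8 × 48.97/121.3 = 6.784 V.
(Unloaded it would be 7.11 V; the load pulls it down.)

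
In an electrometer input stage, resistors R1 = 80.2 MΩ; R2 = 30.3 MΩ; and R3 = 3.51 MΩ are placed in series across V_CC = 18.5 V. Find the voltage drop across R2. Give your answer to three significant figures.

ΣR = 80.2 + 30.3 + 3.51 = 114.0 MΩ.
By the voltage-divider rule, V = 18.5 × 30.30/114.0 = 4.917 V.

V ≈ 4.92 V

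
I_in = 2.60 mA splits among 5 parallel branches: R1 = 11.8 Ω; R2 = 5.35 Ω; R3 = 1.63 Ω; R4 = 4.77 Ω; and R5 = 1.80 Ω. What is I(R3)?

I ≈ 0.967 mA

Conductances: ΣG = 1/11.8 + 1/5.35 + 1/1.63 + 1/4.77 + 1/1.80 = 1.650 (1/Ω).
R3 takes the fraction G_k/ΣG = 0.6135/1.650 = 0.3717, so I = 2.60 × 0.3717 = 0.9665 mA.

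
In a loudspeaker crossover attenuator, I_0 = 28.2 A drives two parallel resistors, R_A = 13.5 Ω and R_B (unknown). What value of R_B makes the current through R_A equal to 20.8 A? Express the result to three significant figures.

R_B ≈ 37.9 Ω

The fraction through R_A equals R_B/(R_A+R_B).
With f = 0.7376, R_B = R_A · f/(1−f) = 13.5 × 2.811 = 37.95 Ω.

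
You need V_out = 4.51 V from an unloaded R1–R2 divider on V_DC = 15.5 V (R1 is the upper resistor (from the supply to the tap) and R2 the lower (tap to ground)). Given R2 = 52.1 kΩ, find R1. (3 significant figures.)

R1 ≈ 127 kΩ

Required fraction k = V_out/V_DC = 0.2910.
R1 = R2·(1/k − 1) = 52.1 × 2.437 = 127.0 kΩ.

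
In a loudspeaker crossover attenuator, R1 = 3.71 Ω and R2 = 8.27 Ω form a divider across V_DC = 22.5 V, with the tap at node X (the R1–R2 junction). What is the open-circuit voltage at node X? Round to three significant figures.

Open-circuit (no load on X): V_th = V_DC · R2/(R1 + R2) = 22.5 × 8.27/(3.710 + 8.27) = 15.53 V.

V_th ≈ 15.5 V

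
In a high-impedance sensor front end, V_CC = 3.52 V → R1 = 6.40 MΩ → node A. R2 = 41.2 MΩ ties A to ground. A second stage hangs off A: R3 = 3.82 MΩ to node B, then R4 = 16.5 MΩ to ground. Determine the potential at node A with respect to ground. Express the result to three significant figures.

Node A sees R2 in parallel with the series input of stage 2, R3 + R4 = 20.32 MΩ.
R2 ‖ (R3+R4) = 13.61 MΩ.
V_A = 3.52 × 13.61/(6.40 + 13.61) = 2.394 V.

V_A ≈ 2.39 V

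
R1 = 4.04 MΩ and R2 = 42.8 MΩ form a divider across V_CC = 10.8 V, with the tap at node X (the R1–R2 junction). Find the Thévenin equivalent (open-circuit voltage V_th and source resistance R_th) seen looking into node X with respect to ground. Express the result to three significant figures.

V_th ≈ 9.87 V, R_th ≈ 3.69 MΩ

V_th is the unloaded tap voltage: V_CC · R2/(R1+R2) = 10.8 × 0.9137 = 9.868 V.
Looking into X with the source shorted: R_th = R1·R2/(R1+R2) = 4.040 × 42.8/46.84 = 3.692 MΩ.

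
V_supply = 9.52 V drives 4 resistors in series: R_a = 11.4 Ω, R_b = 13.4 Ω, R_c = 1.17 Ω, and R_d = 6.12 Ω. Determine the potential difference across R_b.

ΣR = 11.4 + 13.4 + 1.17 + 6.12 = 32.09 Ω.
By the voltage-divider rule, V = 9.52 × 13.40/32.09 = 3.975 V.

V ≈ 3.98 V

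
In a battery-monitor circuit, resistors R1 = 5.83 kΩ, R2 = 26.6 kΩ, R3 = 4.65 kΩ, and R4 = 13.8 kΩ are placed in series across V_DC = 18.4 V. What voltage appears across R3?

V ≈ 1.68 V

Total series resistance ΣR = 5.83 + 26.6 + 4.65 + 13.8 = 50.88 kΩ.
Voltage divider: V = V_DC · (4.650 / 50.88) = 18.4 × 0.09139 = 1.682 V.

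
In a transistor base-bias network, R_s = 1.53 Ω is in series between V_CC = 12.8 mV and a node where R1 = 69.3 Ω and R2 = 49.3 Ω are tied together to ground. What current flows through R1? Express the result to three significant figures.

I ≈ 0.175 mA

Parallel bank: R_p = 1/(1/69.3 + 1/49.3) = 28.81 Ω.
Node voltage V_A = V_CC · R_p/(R_s + R_p) = 12.8 × 0.9496 = 12.15 mV.
I(R1) = V_A / R1 = 12.15/69.3 = 0.1754 mA.
(Equivalently: I_total = 0.4219 mA, then current-divider fraction G_k/ΣG = 0.4157.)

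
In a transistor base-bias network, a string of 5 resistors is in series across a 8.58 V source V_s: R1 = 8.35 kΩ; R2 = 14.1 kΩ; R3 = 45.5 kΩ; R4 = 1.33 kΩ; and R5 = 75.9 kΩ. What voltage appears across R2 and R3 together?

V ≈ 3.52 V

Total series resistance ΣR = 8.35 + 14.1 + 45.5 + 1.33 + 75.9 = 145.2 kΩ.
R_{R2..R3} = 14.1 + 45.5 = 59.60 kΩ.
V = V_s · R/ΣR = 8.58 × 0.4105 = 3.522 V.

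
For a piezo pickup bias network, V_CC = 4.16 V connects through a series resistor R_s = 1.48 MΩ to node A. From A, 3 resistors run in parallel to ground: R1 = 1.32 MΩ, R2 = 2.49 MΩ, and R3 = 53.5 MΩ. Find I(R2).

I ≈ 0.609 µA

Equivalent of the parallel group: R_p = 0.8490 MΩ.
Node voltage V_A = V_CC · R_p/(R_s + R_p) = 4.16 × 0.3645 = 1.516 V.
I(R2) = V_A / R2 = 1.516/2.49 = 0.6090 µA.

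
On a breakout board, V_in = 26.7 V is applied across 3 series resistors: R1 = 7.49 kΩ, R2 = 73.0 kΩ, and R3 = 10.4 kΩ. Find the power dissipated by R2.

P ≈ 6.30 mW

The common current is I = 26.7/90.89 = 0.2938 mA.
P(R2) = I²·R2 = (0.2938)² × 73.0 = 6.300 mW.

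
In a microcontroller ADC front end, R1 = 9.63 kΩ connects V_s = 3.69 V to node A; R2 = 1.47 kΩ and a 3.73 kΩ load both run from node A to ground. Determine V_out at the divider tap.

R2 ‖ R_L = (1.47 × 3.73)/(1.47 + 3.73) = 1.054 kΩ.
Voltage divider with the loaded lower leg: V_out = 3.69 × 1.054/(9.63 + 1.054) = 3.69 × 0.09869 = 0.3642 V.

V_out ≈ 0.364 V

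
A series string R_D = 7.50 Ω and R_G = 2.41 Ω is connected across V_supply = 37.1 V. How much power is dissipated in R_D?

The common current is I = 37.1/9.910 = 3.744 A.
P = I²R = 14.02 × 7.50 = 105.1 W.

P ≈ 105 W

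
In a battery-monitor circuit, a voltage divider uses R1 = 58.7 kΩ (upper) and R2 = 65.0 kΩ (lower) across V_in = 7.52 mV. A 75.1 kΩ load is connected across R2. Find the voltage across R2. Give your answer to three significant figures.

V_out ≈ 2.80 mV

First combine the lower leg with the load: R2 ‖ R_L = 34.84 kΩ.
Now apply the divider: V_out = 7.52 × 0.3725 = 2.801 mV.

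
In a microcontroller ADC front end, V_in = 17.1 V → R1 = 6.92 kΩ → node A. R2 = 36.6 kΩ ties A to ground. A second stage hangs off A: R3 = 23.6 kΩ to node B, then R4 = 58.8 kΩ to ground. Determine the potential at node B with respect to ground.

Looking into the second stage from A: R3 + R4 = 82.40 kΩ appears in parallel with R2.
R2 ‖ (R3+R4) = 25.34 kΩ.
So V_A = 17.1 × 0.7855 = 13.43 V.
V_B = V_A × 0.7136 = 9.585 V.

V_B ≈ 9.59 V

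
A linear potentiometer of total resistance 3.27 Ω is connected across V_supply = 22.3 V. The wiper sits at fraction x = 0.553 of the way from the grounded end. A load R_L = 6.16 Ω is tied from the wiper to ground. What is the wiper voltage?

Split the track: R_lower = x·R_p = 1.808 Ω, R_upper = (1−x)·R_p = 1.462 Ω.
Lower segment in parallel with the load: 1.808 ‖ 6.16 = 1.398 Ω.
Loaded-divider output: V_out = 22.3 × 0.4889 = 10.90 V.

V_out ≈ 10.9 V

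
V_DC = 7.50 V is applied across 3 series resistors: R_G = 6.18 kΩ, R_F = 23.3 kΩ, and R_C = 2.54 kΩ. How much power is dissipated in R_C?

Series current I = V_DC/ΣR = 7.50/32.02 = 0.2342 mA.
P = I²R = 0.05486 × 2.54 = 0.1394 mW.

P ≈ 0.139 mW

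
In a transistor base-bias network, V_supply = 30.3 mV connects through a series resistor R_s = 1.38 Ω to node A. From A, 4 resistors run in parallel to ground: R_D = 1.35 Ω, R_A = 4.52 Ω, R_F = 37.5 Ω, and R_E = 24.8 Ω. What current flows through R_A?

Equivalent of the parallel group: R_p = 0.9718 Ω.
Node voltage V_A = V_supply · R_p/(R_s + R_p) = 30.3 × 0.4132 = 12.52 mV.
Branch current I = V_A/R_A = 12.52/4.52 = 2.770 mA.

I ≈ 2.77 mA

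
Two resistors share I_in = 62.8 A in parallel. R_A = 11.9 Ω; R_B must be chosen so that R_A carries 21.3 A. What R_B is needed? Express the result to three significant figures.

R_B ≈ 6.11 Ω

Two-branch current divider: I_A = I_in · R_B/(R_A + R_B).
21.3/62.8 = R_B/(R_A + R_B) → R_B = R_A · (0.3392)/(1 − 0.3392) = 11.9 × 0.5133 = 6.108 Ω.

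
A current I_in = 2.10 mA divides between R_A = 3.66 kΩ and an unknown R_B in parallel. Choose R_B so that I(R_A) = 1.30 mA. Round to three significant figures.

The fraction through R_A equals R_B/(R_A+R_B).
With f = 0.6190, R_B = R_A · f/(1−f) = 3.66 × 1.625 = 5.948 kΩ.

R_B ≈ 5.95 kΩ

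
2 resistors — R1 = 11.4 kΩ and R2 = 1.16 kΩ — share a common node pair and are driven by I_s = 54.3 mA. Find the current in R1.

For two parallel branches, I_k = I_s · (other R)/(sum of R).
So I = 54.3 × 1.16/12.56 = 5.015 mA.

I ≈ 5.01 mA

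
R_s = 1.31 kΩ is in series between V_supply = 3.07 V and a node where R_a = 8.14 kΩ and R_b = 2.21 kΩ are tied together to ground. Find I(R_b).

I ≈ 0.792 mA

Equivalent of the parallel group: R_p = 1.738 kΩ.
V_A by voltage divider: V_A = 3.07 × 1.738/(1.31 + 1.738) = 1.751 V.
Branch current I = V_A/R_b = 1.751/2.21 = 0.7921 mA.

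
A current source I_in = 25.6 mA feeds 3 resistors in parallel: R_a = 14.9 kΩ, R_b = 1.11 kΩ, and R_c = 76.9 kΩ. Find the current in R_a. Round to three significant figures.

Conductances: ΣG = 1/14.9 + 1/1.11 + 1/76.9 = 0.9810 (1/kΩ).
Current divider: I(R_a) = I_in · G_k/ΣG = 25.6 × (0.06711/0.9810) = 25.6 × 0.06841 = 1.751 mA.

I ≈ 1.75 mA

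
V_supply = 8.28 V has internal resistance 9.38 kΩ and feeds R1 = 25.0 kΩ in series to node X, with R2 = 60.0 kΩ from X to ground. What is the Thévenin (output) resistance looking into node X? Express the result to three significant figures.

R1' = 9.38 + 25.0 = 34.38 kΩ (source resistance + R1).
With V_supply suppressed (replaced by a short), R_th = R1' ‖ R2 = (34.38 × 60.0)/(34.38 + 60.0) = 21.86 kΩ.

R_th ≈ 21.9 kΩ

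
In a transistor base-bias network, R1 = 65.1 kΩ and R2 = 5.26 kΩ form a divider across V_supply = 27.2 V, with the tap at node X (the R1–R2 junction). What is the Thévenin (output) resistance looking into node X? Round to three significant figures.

R_th ≈ 4.87 kΩ

Looking into X with the source shorted: R_th = R1·R2/(R1+R2) = 65.10 × 5.26/70.36 = 4.867 kΩ.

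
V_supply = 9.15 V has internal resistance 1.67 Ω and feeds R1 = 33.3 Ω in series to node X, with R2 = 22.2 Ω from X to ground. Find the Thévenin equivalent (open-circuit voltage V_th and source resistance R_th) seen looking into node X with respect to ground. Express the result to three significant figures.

V_th ≈ 3.55 V, R_th ≈ 13.6 Ω

R1' = 1.67 + 33.3 = 34.97 Ω (source resistance + R1).
With X open, the divider is unloaded: V_th = 9.15 × 22.2/57.17 = 3.553 V.
Looking into X with the source shorted: R_th = R1'·R2/(R1'+R2) = 34.97 × 22.2/57.17 = 13.58 Ω.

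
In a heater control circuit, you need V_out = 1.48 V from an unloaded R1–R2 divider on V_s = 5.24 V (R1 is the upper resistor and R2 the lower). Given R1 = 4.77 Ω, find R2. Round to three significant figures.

V_out/V_s = R2/(R1+R2) = 0.2824.
So R2 = R1 · V_out/(V_s − V_out) = 4.77 × 1.48/(5.24 − 1.48) = 4.77 × 0.3936 = 1.878 Ω.

R2 ≈ 1.88 Ω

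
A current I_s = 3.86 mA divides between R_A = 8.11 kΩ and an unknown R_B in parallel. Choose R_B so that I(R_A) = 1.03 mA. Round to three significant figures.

R_B ≈ 2.95 kΩ

Two-branch current divider: I_A = I_s · R_B/(R_A + R_B).
1.03/3.86 = R_B/(R_A + R_B) → R_B = R_A · (0.2668)/(1 − 0.2668) = 8.11 × 0.3640 = 2.952 kΩ.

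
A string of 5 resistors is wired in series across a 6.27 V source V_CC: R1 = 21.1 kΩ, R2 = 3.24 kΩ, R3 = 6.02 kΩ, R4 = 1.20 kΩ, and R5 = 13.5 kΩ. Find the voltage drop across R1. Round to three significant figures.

Series total: ΣR = 21.1 + 3.24 + 6.02 + 1.20 + 13.5 = 45.06 kΩ.
V = V_CC · R/ΣR = 6.27 × 0.4683 = 2.936 V.

V ≈ 2.94 V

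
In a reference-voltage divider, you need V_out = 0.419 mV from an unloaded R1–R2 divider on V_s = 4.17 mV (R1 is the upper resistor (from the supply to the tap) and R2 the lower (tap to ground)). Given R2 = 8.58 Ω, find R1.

Required fraction k = V_out/V_s = 0.1005.
So R1 = R2 · (V_s/V_out − 1) = 8.58 × (4.17/0.419 − 1) = 8.58 × 8.952 = 76.81 Ω.

R1 ≈ 76.8 Ω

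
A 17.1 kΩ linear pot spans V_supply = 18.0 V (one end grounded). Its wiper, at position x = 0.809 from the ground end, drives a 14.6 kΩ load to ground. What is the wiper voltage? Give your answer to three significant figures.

V_out ≈ 12.3 V

Lower segment x·R_p = 13.83 kΩ; upper segment (1−x)·R_p = 3.266 kΩ.
(x·R_p) ‖ R_L = 7.103 kΩ.
Loaded-divider output: V_out = 18.0 × 0.6850 = 12.33 V.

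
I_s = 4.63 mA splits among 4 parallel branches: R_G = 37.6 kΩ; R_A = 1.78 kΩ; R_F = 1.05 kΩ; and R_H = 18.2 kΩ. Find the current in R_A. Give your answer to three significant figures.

Total conductance ΣG = 1/37.6 + 1/1.78 + 1/1.05 + 1/18.2 = 1.596 (units of 1/kΩ).
By the current-divider rule, I = I_s · G_k/ΣG = 4.63 × 0.3521 = 1.630 mA.

I ≈ 1.63 mA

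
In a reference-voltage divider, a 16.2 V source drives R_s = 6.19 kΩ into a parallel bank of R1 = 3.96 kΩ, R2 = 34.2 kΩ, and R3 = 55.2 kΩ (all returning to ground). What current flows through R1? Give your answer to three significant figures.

Equivalent of the parallel group: R_p = 3.335 kΩ.
V_A = 16.2 × 3.335/9.525 = 5.672 V.
Branch current I = V_A/R1 = 5.672/3.96 = 1.432 mA.

I ≈ 1.43 mA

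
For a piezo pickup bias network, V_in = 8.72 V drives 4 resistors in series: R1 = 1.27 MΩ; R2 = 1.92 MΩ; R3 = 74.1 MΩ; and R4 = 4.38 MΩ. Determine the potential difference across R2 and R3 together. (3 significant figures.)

Total series resistance ΣR = 1.27 + 1.92 + 74.1 + 4.38 = 81.67 MΩ.
R_{R2..R3} = 1.92 + 74.1 = 76.02 MΩ.
By the voltage-divider rule, V = 8.72 × 76.02/81.67 = 8.117 V.

V ≈ 8.12 V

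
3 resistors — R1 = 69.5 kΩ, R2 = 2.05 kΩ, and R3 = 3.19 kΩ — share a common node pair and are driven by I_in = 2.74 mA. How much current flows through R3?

I ≈ 1.05 mA

ΣG = 1/69.5 + 1/2.05 + 1/3.19 = 0.8157.
By the current-divider rule, I = I_in · G_k/ΣG = 2.74 × 0.3843 = 1.053 mA.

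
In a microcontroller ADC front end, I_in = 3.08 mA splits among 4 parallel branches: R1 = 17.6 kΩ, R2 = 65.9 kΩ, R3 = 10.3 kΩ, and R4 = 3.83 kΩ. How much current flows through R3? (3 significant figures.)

I ≈ 0.695 mA

Conductances: ΣG = 1/17.6 + 1/65.9 + 1/10.3 + 1/3.83 = 0.4302 (1/kΩ).
R3 takes the fraction G_k/ΣG = 0.09709/0.4302 = 0.2257, so I = 3.08 × 0.2257 = 0.6951 mA.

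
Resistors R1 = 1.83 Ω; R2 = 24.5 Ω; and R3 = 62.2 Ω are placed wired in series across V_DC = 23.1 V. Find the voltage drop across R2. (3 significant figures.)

Series total: ΣR = 1.83 + 24.5 + 62.2 = 88.53 Ω.
By the voltage-divider rule, V = 23.1 × 24.50/88.53 = 6.393 V.

V ≈ 6.39 V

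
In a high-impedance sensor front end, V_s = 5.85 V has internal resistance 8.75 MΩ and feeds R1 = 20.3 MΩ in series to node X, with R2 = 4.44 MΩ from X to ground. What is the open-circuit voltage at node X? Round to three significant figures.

R1' = 8.75 + 20.3 = 29.05 MΩ (source resistance + R1).
With X open, the divider is unloaded: V_th = 5.85 × 4.44/33.49 = 0.7756 V.

V_th ≈ 0.776 V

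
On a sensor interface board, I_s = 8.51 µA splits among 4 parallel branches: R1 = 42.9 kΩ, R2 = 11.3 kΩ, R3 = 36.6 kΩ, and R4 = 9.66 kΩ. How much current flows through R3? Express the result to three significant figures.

I ≈ 0.958 µA

ΣG = 1/42.9 + 1/11.3 + 1/36.6 + 1/9.66 = 0.2426.
Current divider: I(R3) = I_s · G_k/ΣG = 8.51 × (0.02732/0.2426) = 8.51 × 0.1126 = 0.9582 µA.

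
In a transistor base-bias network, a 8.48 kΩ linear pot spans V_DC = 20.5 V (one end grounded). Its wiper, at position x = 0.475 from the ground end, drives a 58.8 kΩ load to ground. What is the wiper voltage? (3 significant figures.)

Lower segment x·R_p = 4.028 kΩ; upper segment (1−x)·R_p = 4.452 kΩ.
(x·R_p) ‖ R_L = 3.770 kΩ.
V_out = 20.5 × 3.770/(4.452 + 3.770) = 9.399 V.

V_out ≈ 9.40 V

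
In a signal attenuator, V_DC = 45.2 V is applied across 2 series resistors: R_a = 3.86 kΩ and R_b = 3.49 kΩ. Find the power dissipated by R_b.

Series current I = V_DC/ΣR = 45.2/7.350 = 6.150 mA.
P = I²R = 37.82 × 3.49 = 132.0 mW.

P ≈ 132 mW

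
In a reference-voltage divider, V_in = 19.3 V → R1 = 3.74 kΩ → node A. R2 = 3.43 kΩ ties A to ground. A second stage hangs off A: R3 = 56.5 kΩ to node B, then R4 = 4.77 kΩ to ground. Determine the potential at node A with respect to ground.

Looking into the second stage from A: R3 + R4 = 61.27 kΩ appears in parallel with R2.
R2 ‖ (R3+R4) = 3.248 kΩ.
First divider: V_A = V_in · 3.248/(3.74 + 3.248) = 8.971 V.

V_A ≈ 8.97 V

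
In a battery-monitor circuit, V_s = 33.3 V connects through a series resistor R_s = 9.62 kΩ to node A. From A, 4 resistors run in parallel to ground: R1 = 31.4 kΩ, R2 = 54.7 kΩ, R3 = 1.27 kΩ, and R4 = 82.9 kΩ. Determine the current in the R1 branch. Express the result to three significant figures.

Equivalent of the parallel group: R_p = 1.177 kΩ.
V_A by voltage divider: V_A = 33.3 × 1.177/(9.62 + 1.177) = 3.630 V.
I(R1) = V_A / R1 = 3.630/31.4 = 0.1156 mA.
(Check via current divider: I_total = 3.084 mA; share G_k/ΣG = 0.03749 → same result.)

I ≈ 0.116 mA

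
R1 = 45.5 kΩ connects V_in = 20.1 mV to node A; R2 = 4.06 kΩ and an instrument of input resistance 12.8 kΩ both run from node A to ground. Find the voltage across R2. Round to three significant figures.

V_out ≈ 1.28 mV

R2 ‖ R_L = (4.06 × 12.8)/(4.06 + 12.8) = 3.082 kΩ.
Now apply the divider: V_out = 20.1 × 0.06345 = 1.275 mV.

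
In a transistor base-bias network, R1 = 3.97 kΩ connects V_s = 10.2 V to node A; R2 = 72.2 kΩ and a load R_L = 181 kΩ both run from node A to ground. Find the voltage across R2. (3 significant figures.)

V_out ≈ 9.47 V

First combine the lower leg with the load: R2 ‖ R_L = 51.61 kΩ.
Voltage divider with the loaded lower leg: V_out = 10.2 × 51.61/(3.97 + 51.61) = 10.2 × 0.9286 = 9.471 V.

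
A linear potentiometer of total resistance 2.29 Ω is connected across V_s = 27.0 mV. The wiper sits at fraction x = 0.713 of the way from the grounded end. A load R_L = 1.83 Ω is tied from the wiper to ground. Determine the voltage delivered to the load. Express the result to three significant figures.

The pot divides into 0.6572 Ω above the wiper and 1.633 Ω below.
(x·R_p) ‖ R_L = 0.8629 Ω.
Loaded-divider output: V_out = 27.0 × 0.5676 = 15.33 mV.

V_out ≈ 15.3 mV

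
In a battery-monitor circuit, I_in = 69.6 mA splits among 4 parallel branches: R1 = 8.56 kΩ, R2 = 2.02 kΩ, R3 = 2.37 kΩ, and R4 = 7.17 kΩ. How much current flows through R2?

Conductances: ΣG = 1/8.56 + 1/2.02 + 1/2.37 + 1/7.17 = 1.173 (1/kΩ).
Current divider: I(R2) = I_in · G_k/ΣG = 69.6 × (0.4950/1.173) = 69.6 × 0.4219 = 29.37 mA.

I ≈ 29.4 mA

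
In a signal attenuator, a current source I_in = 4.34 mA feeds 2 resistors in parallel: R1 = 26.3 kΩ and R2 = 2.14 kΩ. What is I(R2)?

Two-branch current divider: I_k = I_in · R_other/(R_1 + R_2).
I(R2) = 4.34 × 26.3/(26.3 + 2.14) = 4.34 × 0.9248 = 4.013 mA.

I ≈ 4.01 mA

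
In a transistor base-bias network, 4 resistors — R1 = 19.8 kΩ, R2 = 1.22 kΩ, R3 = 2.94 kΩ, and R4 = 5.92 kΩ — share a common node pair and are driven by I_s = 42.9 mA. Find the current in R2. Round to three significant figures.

Total conductance ΣG = 1/19.8 + 1/1.22 + 1/2.94 + 1/5.92 = 1.379 (units of 1/kΩ).
R2 takes the fraction G_k/ΣG = 0.8197/1.379 = 0.5943, so I = 42.9 × 0.5943 = 25.50 mA.

I ≈ 25.5 mA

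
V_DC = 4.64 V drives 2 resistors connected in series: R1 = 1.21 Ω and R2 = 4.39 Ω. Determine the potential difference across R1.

Total series resistance ΣR = 1.21 + 4.39 = 5.600 Ω.
By the voltage-divider rule, V = 4.64 × 1.210/5.600 = 1.003 V.

V ≈ 1.00 V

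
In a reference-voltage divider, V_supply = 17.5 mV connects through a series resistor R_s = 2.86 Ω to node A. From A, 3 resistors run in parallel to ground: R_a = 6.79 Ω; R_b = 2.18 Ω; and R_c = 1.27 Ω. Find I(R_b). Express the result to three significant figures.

Parallel bank: R_p = 1/(1/6.79 + 1/2.18 + 1/1.27) = 0.7177 Ω.
Node voltage V_A = V_supply · R_p/(R_s + R_p) = 17.5 × 0.2006 = 3.510 mV.
Branch current I = V_A/R_b = 3.510/2.18 = 1.610 mA.

I ≈ 1.61 mA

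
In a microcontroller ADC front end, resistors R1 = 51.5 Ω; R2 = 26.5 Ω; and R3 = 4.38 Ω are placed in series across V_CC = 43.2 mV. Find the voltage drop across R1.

Total series resistance ΣR = 51.5 + 26.5 + 4.38 = 82.38 Ω.
V = V_CC · R/ΣR = 43.2 × 0.6252 = 27.01 mV.

V ≈ 27.0 mV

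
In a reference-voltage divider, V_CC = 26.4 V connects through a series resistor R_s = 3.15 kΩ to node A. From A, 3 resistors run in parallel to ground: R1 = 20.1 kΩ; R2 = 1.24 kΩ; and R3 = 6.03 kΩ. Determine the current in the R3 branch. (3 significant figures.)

Parallel bank: R_p = 1/(1/20.1 + 1/1.24 + 1/6.03) = 0.9784 kΩ.
V_A by voltage divider: V_A = 26.4 × 0.9784/(3.15 + 0.9784) = 6.257 V.
Branch current I = V_A/R3 = 6.257/6.03 = 1.038 mA.
(Equivalently: I_total = 6.395 mA, then current-divider fraction G_k/ΣG = 0.1623.)

I ≈ 1.04 mA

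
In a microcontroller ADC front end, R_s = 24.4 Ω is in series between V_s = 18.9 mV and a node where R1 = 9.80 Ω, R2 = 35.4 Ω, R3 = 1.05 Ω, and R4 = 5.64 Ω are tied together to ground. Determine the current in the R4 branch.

I ≈ 0.106 mA

Combine the parallel branches: R_p = (1/9.80 + 1/35.4 + 1/1.05 + 1/5.64)⁻¹ = 0.7937 Ω.
Node voltage V_A = V_s · R_p/(R_s + R_p) = 18.9 × 0.03150 = 0.5954 mV.
Branch current I = V_A/R4 = 0.5954/5.64 = 0.1056 mA.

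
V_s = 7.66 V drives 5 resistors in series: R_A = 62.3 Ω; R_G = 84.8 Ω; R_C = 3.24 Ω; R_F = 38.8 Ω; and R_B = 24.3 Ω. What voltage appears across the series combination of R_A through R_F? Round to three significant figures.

V ≈ 6.79 V

ΣR = 62.3 + 84.8 + 3.24 + 38.8 + 24.3 = 213.4 Ω.
R_{R_A..R_F} = 62.3 + 84.8 + 3.24 + 38.8 = 189.1 Ω.
V = V_s · R/ΣR = 7.66 × 0.8862 = 6.788 V.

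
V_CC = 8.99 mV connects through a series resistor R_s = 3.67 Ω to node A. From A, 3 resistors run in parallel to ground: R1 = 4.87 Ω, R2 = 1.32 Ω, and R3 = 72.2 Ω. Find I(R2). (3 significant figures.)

Parallel bank: R_p = 1/(1/4.87 + 1/1.32 + 1/72.2) = 1.024 Ω.
V_A by voltage divider: V_A = 8.99 × 1.024/(3.67 + 1.024) = 1.961 mV.
Branch current I = V_A/R2 = 1.961/1.32 = 1.485 mA.

I ≈ 1.49 mA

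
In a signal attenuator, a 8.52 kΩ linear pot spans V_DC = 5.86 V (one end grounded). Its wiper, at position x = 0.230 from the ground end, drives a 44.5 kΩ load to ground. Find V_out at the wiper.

V_out ≈ 1.30 V

Lower segment x·R_p = 1.960 kΩ; upper segment (1−x)·R_p = 6.560 kΩ.
R_L loads the lower segment: effective lower R = 1.877 kΩ.
V_out = 5.86 × 1.877/(6.560 + 1.877) = 1.304 V.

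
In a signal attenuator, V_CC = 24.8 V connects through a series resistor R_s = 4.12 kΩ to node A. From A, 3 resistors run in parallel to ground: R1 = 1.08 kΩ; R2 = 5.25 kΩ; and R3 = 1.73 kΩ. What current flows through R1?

Combine the parallel branches: R_p = (1/1.08 + 1/5.25 + 1/1.73)⁻¹ = 0.5902 kΩ.
V_A by voltage divider: V_A = 24.8 × 0.5902/(4.12 + 0.5902) = 3.107 V.
Branch current I = V_A/R1 = 3.107/1.08 = 2.877 mA.

I ≈ 2.88 mA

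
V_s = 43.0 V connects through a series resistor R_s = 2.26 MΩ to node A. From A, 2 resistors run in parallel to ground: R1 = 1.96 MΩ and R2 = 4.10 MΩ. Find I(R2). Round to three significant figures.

Equivalent of the parallel group: R_p = 1.326 MΩ.
V_A = 43.0 × 1.326/3.586 = 15.90 V.
I(R2) = V_A / R2 = 15.90/4.10 = 3.878 µA.
(Check via current divider: I_total = 11.99 µA; share G_k/ΣG = 0.3234 → same result.)

I ≈ 3.88 µA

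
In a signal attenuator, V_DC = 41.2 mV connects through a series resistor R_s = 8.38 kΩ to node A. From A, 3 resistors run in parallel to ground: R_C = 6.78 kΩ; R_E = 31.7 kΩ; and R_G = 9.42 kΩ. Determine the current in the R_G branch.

I ≈ 1.29 µA

Equivalent of the parallel group: R_p = 3.506 kΩ.
V_A by voltage divider: V_A = 41.2 × 3.506/(8.38 + 3.506) = 12.15 mV.
I(R_G) = V_A / R_G = 12.15/9.42 = 1.290 µA.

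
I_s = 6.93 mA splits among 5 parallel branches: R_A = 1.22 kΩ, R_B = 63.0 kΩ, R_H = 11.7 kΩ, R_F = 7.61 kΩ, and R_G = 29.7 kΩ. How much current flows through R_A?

I ≈ 5.23 mA

ΣG = 1/1.22 + 1/63.0 + 1/11.7 + 1/7.61 + 1/29.7 = 1.086.
R_A takes the fraction G_k/ΣG = 0.8197/1.086 = 0.7547, so I = 6.93 × 0.7547 = 5.230 mA.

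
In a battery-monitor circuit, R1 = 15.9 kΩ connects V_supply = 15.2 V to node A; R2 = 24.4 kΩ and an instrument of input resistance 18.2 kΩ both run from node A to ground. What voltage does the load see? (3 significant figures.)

The load sits in parallel with R2, giving an effective lower resistance R2' = R2·R_L/(R2+R_L) = 10.42 kΩ.
Voltage divider with the loaded lower leg: V_out = 15.2 × 10.42/(15.9 + 10.42) = 15.2 × 0.3960 = 6.019 V.
(Unloaded it would be 9.20 V; the load pulls it down.)

V_out ≈ 6.02 V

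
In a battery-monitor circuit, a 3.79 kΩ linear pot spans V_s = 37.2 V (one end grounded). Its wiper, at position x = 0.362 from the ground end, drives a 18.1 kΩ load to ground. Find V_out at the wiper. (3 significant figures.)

Split the track: R_lower = x·R_p = 1.372 kΩ, R_upper = (1−x)·R_p = 2.418 kΩ.
Lower segment in parallel with the load: 1.372 ‖ 18.1 = 1.275 kΩ.
Then V_out = V_s · 1.275/(2.418 + 1.275) = 12.85 V.

V_out ≈ 12.8 V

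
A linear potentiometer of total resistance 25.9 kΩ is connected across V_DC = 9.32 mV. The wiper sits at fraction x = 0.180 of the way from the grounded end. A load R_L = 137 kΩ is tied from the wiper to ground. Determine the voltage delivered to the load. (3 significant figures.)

Lower segment x·R_p = 4.662 kΩ; upper segment (1−x)·R_p = 21.24 kΩ.
(x·R_p) ‖ R_L = 4.509 kΩ.
Loaded-divider output: V_out = 9.32 × 0.1751 = 1.632 mV.

V_out ≈ 1.63 mV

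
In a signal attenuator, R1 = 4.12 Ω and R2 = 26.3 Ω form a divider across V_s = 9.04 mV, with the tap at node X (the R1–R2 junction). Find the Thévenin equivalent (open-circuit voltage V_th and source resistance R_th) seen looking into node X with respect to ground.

V_th ≈ 7.82 mV, R_th ≈ 3.56 Ω

Open-circuit (no load on X): V_th = V_s · R2/(R1 + R2) = 9.04 × 26.3/(4.120 + 26.3) = 7.816 mV.
With V_s suppressed (replaced by a short), R_th = R1 ‖ R2 = (4.120 × 26.3)/(4.120 + 26.3) = 3.562 Ω.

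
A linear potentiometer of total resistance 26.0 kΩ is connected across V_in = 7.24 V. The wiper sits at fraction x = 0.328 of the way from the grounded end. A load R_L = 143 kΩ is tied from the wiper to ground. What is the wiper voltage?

Lower segment x·R_p = 8.528 kΩ; upper segment (1−x)·R_p = 17.47 kΩ.
R_L loads the lower segment: effective lower R = 8.048 kΩ.
Then V_out = V_in · 8.048/(17.47 + 8.048) = 2.283 V.
(Unloaded: V_out = x·V_in = 2.37 V.)

V_out ≈ 2.28 V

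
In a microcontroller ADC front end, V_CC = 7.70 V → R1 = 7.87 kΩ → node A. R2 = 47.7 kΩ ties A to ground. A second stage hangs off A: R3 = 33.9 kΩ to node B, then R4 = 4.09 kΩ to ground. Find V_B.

V_B ≈ 0.604 V

The second stage (R3 + R4 = 37.99 kΩ) loads node A in parallel with R2.
Effective lower resistance at A: R2 ‖ 37.99 = 21.15 kΩ.
So V_A = 7.70 × 0.7288 = 5.612 V.
Then the unloaded second divider: V_B = V_A × R4/(R3+R4) = 5.612 × 0.1077 = 0.6041 V.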